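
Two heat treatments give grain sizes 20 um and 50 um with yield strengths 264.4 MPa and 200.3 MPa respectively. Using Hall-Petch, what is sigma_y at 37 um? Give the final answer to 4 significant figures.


sigma_y = sigma0 + k / sqrt(d)
1/sqrt(d1) = 1/sqrt(2e-05) = 223.607;  1/sqrt(d2) = 141.421
k = (sigma1 - sigma2) / (1/sqrt(d1) - 1/sqrt(d2)) = (264.4 - 200.3) / (223.607 - 141.421) = 0.779943 MPa*m^0.5
sigma0 = sigma1 - k/sqrt(d1) = 264.4 - 0.779943*223.607 = 89.9993 MPa
sigma_y(d3) = 89.9993 + 0.779943 / sqrt(3.7e-05) = 218.2 MPa


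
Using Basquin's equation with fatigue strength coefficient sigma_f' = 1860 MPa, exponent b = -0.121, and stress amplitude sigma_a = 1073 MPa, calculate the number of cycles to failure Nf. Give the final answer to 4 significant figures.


sigma_a = sigma_f' * (2*Nf)^b
2*Nf = (sigma_a / sigma_f')^(1/b)
2*Nf = (1073 / 1860)^(1/-0.121)
2*Nf = 94.2952
Nf = 47.15 cycles


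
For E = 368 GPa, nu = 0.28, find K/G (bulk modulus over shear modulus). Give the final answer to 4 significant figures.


G = E / (2*(1+nu))
G = 368 / (2*(1+0.28)) = 143.75 GPa
K = E / (3*(1-2*nu))
K = 368 / (3*(1-2*0.28)) = 278.788 GPa
K/G = 278.788 / 143.75 = 1.939


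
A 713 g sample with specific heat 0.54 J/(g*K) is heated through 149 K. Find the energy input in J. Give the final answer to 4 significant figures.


Q = m * cp * dT
Q = 713 * 0.54 * 149
Q = 57370 J


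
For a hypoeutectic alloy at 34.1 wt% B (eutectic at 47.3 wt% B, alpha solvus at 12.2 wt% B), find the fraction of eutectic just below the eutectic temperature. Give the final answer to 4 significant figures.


f_primary = (C_e - C0) / (C_e - C_alpha_max)
f_primary = (47.3 - 34.1) / (47.3 - 12.2)
f_primary = 0.376068
f_eutectic = 1 - 0.376068 = 0.6239


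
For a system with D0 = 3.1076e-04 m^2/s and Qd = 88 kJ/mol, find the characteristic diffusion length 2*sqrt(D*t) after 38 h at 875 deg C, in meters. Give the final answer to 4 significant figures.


Step 1: D = D0 * exp(-Qd/(R*T))
T = 1148.15 K
D = 3.1076e-04 * exp(-88e3 / (8.314 * 1148.15)) = 3.08145e-08 m^2/s
Step 2: L = 2*sqrt(D*t)
t = 38 h = 136800 s
L = 2*sqrt(3.08145e-08 * 136800) = 0.1299 m


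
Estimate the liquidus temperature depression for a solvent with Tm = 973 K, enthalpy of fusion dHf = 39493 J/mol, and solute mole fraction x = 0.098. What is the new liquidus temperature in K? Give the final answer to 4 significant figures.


dT = R*Tm^2*x / dHf
dT = 8.314 * 973^2 * 0.098 / 39493
dT = 19.5318 K
T_new = 973 - 19.5318 = 953.5 K


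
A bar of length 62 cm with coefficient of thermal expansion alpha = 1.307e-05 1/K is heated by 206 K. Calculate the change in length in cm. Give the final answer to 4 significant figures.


dL = L0 * alpha * dT
dL = 62 * 1.307e-05 * 206
dL = 0.1669 cm


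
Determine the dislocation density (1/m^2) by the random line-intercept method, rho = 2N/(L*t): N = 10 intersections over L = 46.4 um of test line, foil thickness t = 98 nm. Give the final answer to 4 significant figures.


rho = 2N / (L * t)
L = 46.4 um = 4.64e-05 m, t = 98 nm = 9.8e-08 m
rho = 2 * 10 / (4.64e-05 * 9.8e-08)
rho = 4.398e+12 1/m^2


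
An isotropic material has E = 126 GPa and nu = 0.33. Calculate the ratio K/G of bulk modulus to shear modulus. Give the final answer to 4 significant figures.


G = E / (2*(1+nu))
G = 126 / (2*(1+0.33)) = 47.3684 GPa
K = E / (3*(1-2*nu))
K = 126 / (3*(1-2*0.33)) = 123.529 GPa
K/G = 123.529 / 47.3684 = 2.608


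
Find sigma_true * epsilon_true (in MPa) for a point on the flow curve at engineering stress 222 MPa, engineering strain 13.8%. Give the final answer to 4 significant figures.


sigma_true = sigma_eng * (1 + epsilon_eng)
sigma_true = 222 * (1 + 0.138) = 252.636 MPa
epsilon_true = ln(1 + epsilon_eng)
epsilon_true = ln(1 + 0.138) = 0.129272
sigma_true * epsilon_true = 252.636 * 0.129272 = 32.66 MPa


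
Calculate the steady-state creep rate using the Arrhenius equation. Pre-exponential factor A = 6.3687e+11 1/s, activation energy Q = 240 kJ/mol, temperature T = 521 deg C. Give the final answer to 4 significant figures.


rate = A * exp(-Q / (R*T))
T = 521 + 273.15 = 794.15 K
rate = 6.3687e+11 * exp(-240e3 / (8.314 * 794.15))
rate = 1.041e-04 1/s


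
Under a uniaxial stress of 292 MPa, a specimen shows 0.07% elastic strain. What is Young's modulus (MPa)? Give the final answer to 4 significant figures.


E = sigma / epsilon
epsilon = 0.07% = 7e-04
E = 292 / 7e-04
E = 417100 MPa


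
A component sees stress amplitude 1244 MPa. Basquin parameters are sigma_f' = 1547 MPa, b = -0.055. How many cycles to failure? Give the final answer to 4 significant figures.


sigma_a = sigma_f' * (2*Nf)^b
2*Nf = (sigma_a / sigma_f')^(1/b)
2*Nf = (1244 / 1547)^(1/-0.055)
2*Nf = 52.6346
Nf = 26.32 cycles


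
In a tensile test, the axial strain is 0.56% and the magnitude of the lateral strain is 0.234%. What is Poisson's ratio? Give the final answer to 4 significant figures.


nu = -epsilon_lat / epsilon_axial
Lateral strain is contraction (negative), so using magnitudes:
nu = 0.234 / 0.56
nu = 0.4179


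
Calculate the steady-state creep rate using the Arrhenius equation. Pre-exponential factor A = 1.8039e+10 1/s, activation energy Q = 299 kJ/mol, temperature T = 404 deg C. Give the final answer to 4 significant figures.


rate = A * exp(-Q / (R*T))
T = 404 + 273.15 = 677.15 K
rate = 1.8039e+10 * exp(-299e3 / (8.314 * 677.15))
rate = 1.552e-13 1/s


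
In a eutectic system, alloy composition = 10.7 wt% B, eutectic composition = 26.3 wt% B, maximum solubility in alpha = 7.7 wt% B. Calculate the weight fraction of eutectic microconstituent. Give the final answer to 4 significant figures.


f_primary = (C_e - C0) / (C_e - C_alpha_max)
f_primary = (26.3 - 10.7) / (26.3 - 7.7)
f_primary = 0.83871
f_eutectic = 1 - 0.83871 = 0.1613


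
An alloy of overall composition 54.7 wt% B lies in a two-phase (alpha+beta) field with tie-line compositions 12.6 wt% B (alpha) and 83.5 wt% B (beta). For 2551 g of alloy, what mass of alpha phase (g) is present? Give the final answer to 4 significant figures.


f_alpha = (C_beta - C0) / (C_beta - C_alpha)
f_alpha = (83.5 - 54.7) / (83.5 - 12.6) = 0.406206
m_alpha = f_alpha * m_total = 0.406206 * 2551 = 1036 g


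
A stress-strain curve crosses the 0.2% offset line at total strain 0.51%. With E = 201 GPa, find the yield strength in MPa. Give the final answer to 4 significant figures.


Offset strain = 0.002
Elastic strain at yield = total_strain - offset = 5.1e-03 - 0.002 = 3.1e-03
sigma_y = E * elastic_strain = 201000 * 3.1e-03
sigma_y = 623.1 MPa


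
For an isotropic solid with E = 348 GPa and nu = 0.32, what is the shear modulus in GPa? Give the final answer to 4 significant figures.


G = E / (2*(1+nu))
G = 348 / (2*(1+0.32))
G = 131.8 GPa


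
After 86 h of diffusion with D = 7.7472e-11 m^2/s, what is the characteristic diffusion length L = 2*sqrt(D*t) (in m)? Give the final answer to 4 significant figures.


t = 86 hr = 309600 s
Diffusion length = 2*sqrt(D*t)
= 2*sqrt(7.7472e-11 * 309600)
= 9.795e-03 m


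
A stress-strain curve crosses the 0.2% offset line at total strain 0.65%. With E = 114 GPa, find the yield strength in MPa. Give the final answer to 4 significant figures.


Offset strain = 0.002
Elastic strain at yield = total_strain - offset = 6.5e-03 - 0.002 = 4.5e-03
sigma_y = E * elastic_strain = 114000 * 4.5e-03
sigma_y = 513 MPa


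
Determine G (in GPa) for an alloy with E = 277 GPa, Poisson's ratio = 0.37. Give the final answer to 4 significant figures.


G = E / (2*(1+nu))
G = 277 / (2*(1+0.37))
G = 101.1 GPa


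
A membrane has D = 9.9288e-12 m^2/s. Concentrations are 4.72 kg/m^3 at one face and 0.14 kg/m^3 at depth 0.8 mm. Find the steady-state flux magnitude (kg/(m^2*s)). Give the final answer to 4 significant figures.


J = -D * (dC/dx) = D * (C1 - C2) / dx
J = 9.9288e-12 * (4.72 - 0.14) / 8e-04
J = 5.684e-08 kg/(m^2*s)


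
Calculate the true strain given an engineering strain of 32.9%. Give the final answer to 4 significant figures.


epsilon_true = ln(1 + epsilon_eng)
epsilon_true = ln(1 + 0.329)
epsilon_true = 0.2844


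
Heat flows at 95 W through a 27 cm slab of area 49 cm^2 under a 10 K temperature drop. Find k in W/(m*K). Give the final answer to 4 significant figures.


k = Q*L / (A*dT)
L = 0.27 m, A = 4.9e-03 m^2
k = 95 * 0.27 / (4.9e-03 * 10)
k = 523.5 W/(m*K)


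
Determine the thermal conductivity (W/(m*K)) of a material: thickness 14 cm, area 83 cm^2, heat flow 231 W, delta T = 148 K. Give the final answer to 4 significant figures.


k = Q*L / (A*dT)
L = 0.14 m, A = 8.3e-03 m^2
k = 231 * 0.14 / (8.3e-03 * 148)
k = 26.33 W/(m*K)


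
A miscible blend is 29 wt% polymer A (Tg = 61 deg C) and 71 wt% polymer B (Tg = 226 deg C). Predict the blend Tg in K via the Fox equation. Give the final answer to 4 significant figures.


1/Tg = w1/Tg1 + w2/Tg2 (in Kelvin)
Tg1 = 334.15 K, Tg2 = 499.15 K
1/Tg = 0.29/334.15 + 0.71/499.15
Tg = 436.6 K


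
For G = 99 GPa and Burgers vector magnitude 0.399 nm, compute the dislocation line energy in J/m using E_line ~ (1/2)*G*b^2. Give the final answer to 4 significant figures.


E = G*b^2/2
b = 0.399 nm = 3.99e-10 m
G = 99 GPa = 9.9e+10 Pa
E = 0.5 * 9.9e+10 * (3.99e-10)^2
E = 7.88e-09 J/m


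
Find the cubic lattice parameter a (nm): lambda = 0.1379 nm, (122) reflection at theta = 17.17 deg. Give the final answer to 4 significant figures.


d = lambda / (2*sin(theta))
d = 0.1379 / (2*sin(17.17 deg))
d = 0.233564 nm
a = d * sqrt(h^2+k^2+l^2) = 0.233564 * sqrt(9)
a = 0.7007 nm


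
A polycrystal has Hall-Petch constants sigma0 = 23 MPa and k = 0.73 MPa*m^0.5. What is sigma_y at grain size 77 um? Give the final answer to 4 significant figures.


sigma_y = sigma0 + k / sqrt(d)
d = 77 um = 7.7e-05 m
sigma_y = 23 + 0.73 / sqrt(7.7e-05)
sigma_y = 106.2 MPa


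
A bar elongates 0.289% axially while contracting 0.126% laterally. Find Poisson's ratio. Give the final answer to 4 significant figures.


nu = -epsilon_lat / epsilon_axial
Lateral strain is contraction (negative), so using magnitudes:
nu = 0.126 / 0.289
nu = 0.436


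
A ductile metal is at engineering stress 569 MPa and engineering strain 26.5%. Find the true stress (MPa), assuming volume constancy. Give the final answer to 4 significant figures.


sigma_true = sigma_eng * (1 + epsilon_eng)
sigma_true = 569 * (1 + 0.265)
sigma_true = 719.8 MPa


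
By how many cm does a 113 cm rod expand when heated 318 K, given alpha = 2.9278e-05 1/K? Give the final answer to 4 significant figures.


dL = L0 * alpha * dT
dL = 113 * 2.9278e-05 * 318
dL = 1.052 cm


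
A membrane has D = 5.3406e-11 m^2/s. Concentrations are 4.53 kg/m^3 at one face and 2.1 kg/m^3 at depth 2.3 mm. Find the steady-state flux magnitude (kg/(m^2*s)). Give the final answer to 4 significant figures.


J = -D * (dC/dx) = D * (C1 - C2) / dx
J = 5.3406e-11 * (4.53 - 2.1) / 2.3e-03
J = 5.642e-08 kg/(m^2*s)


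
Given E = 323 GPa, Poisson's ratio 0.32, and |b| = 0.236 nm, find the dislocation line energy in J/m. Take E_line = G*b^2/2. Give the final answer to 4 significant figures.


Step 1: G = E / (2*(1+nu))
G = 323 / (2*(1+0.32)) = 122.348 GPa = 1.22348e+11 Pa
Step 2: E_line = G*b^2/2
b = 0.236 nm = 2.36e-10 m
E_line = 0.5 * 1.22348e+11 * (2.36e-10)^2 = 3.407e-09 J/m


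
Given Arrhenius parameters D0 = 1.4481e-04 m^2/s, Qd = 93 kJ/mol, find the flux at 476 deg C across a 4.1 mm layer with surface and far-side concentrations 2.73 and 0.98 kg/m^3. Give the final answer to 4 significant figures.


Step 1: D = D0 * exp(-Qd/(R*T))
T = 476 + 273.15 = 749.15 K
D = 1.4481e-04 * exp(-93e3 / (8.314 * 749.15)) = 4.74373e-11 m^2/s
Step 2: J = D * (C1 - C2) / dx
J = 4.74373e-11 * (2.73 - 0.98) / 4.1e-03
J = 2.025e-08 kg/(m^2*s)


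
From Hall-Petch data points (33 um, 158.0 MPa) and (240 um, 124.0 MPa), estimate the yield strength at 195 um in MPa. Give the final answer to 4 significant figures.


sigma_y = sigma0 + k / sqrt(d)
1/sqrt(d1) = 1/sqrt(3.3e-05) = 174.078;  1/sqrt(d2) = 64.5497
k = (sigma1 - sigma2) / (1/sqrt(d1) - 1/sqrt(d2)) = (158.0 - 124.0) / (174.078 - 64.5497) = 0.310423 MPa*m^0.5
sigma0 = sigma1 - k/sqrt(d1) = 158.0 - 0.310423*174.078 = 103.962 MPa
sigma_y(d3) = 103.962 + 0.310423 / sqrt(1.95e-04) = 126.2 MPa


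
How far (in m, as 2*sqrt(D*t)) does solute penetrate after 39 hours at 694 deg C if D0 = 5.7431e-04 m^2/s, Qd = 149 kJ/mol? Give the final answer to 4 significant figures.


Step 1: D = D0 * exp(-Qd/(R*T))
T = 967.15 K
D = 5.7431e-04 * exp(-149e3 / (8.314 * 967.15)) = 5.14683e-12 m^2/s
Step 2: L = 2*sqrt(D*t)
t = 39 h = 140400 s
L = 2*sqrt(5.14683e-12 * 140400) = 1.7e-03 m


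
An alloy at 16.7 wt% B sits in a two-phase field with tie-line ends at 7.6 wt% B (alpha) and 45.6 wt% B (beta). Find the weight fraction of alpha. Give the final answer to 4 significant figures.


f_alpha = (C_beta - C0) / (C_beta - C_alpha)
f_alpha = (45.6 - 16.7) / (45.6 - 7.6)
f_alpha = 0.7605


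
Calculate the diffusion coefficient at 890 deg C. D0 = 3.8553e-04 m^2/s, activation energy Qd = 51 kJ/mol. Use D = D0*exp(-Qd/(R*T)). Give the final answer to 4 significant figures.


D = D0 * exp(-Qd / (R*T))
T = 1163.15 K
D = 3.8553e-04 * exp(-51e3 / (8.314 * 1163.15))
D = 1.975e-06 m^2/s


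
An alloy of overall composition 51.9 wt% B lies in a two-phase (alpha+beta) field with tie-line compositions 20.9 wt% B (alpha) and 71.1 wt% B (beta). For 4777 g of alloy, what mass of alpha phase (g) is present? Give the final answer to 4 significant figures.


f_alpha = (C_beta - C0) / (C_beta - C_alpha)
f_alpha = (71.1 - 51.9) / (71.1 - 20.9) = 0.38247
m_alpha = f_alpha * m_total = 0.38247 * 4777 = 1827 g


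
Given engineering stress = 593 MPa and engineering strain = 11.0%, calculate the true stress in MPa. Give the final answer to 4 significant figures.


sigma_true = sigma_eng * (1 + epsilon_eng)
sigma_true = 593 * (1 + 0.11)
sigma_true = 658.2 MPa


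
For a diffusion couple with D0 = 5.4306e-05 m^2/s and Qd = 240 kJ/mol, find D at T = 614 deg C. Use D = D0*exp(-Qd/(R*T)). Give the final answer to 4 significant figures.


D = D0 * exp(-Qd / (R*T))
T = 887.15 K
D = 5.4306e-05 * exp(-240e3 / (8.314 * 887.15))
D = 4.012e-19 m^2/s


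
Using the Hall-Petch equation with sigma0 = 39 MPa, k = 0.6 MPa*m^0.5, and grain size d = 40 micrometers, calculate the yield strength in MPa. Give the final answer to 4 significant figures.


sigma_y = sigma0 + k / sqrt(d)
d = 40 um = 4e-05 m
sigma_y = 39 + 0.6 / sqrt(4e-05)
sigma_y = 133.9 MPa


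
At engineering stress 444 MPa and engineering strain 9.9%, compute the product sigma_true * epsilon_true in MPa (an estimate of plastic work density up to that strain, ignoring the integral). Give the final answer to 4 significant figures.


sigma_true = sigma_eng * (1 + epsilon_eng)
sigma_true = 444 * (1 + 0.099) = 487.956 MPa
epsilon_true = ln(1 + epsilon_eng)
epsilon_true = ln(1 + 0.099) = 0.0944007
sigma_true * epsilon_true = 487.956 * 0.0944007 = 46.06 MPa


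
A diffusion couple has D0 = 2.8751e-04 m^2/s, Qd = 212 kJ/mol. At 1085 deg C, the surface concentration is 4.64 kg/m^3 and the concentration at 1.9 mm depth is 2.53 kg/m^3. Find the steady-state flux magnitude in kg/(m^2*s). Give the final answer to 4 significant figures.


Step 1: D = D0 * exp(-Qd/(R*T))
T = 1085 + 273.15 = 1358.15 K
D = 2.8751e-04 * exp(-212e3 / (8.314 * 1358.15)) = 2.01748e-12 m^2/s
Step 2: J = D * (C1 - C2) / dx
J = 2.01748e-12 * (4.64 - 2.53) / 1.9e-03
J = 2.24e-09 kg/(m^2*s)


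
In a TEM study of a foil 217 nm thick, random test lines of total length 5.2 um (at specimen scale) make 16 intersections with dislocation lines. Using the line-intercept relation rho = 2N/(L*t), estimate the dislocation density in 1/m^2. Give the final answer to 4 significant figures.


rho = 2N / (L * t)
L = 5.2 um = 5.2e-06 m, t = 217 nm = 2.17e-07 m
rho = 2 * 16 / (5.2e-06 * 2.17e-07)
rho = 2.836e+13 1/m^2


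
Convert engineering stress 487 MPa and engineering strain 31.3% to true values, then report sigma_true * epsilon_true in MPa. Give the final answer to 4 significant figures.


sigma_true = sigma_eng * (1 + epsilon_eng)
sigma_true = 487 * (1 + 0.313) = 639.431 MPa
epsilon_true = ln(1 + epsilon_eng)
epsilon_true = ln(1 + 0.313) = 0.272315
sigma_true * epsilon_true = 639.431 * 0.272315 = 174.1 MPa


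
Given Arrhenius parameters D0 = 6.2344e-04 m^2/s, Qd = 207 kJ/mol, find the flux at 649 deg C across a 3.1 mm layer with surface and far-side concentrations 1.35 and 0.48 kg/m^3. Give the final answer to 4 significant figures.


Step 1: D = D0 * exp(-Qd/(R*T))
T = 649 + 273.15 = 922.15 K
D = 6.2344e-04 * exp(-207e3 / (8.314 * 922.15)) = 1.17214e-15 m^2/s
Step 2: J = D * (C1 - C2) / dx
J = 1.17214e-15 * (1.35 - 0.48) / 3.1e-03
J = 3.29e-13 kg/(m^2*s)


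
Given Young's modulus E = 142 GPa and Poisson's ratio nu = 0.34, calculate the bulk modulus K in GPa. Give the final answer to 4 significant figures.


K = E / (3*(1-2*nu))
K = 142 / (3*(1-2*0.34))
K = 147.9 GPa


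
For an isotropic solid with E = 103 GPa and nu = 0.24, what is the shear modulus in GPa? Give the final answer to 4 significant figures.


G = E / (2*(1+nu))
G = 103 / (2*(1+0.24))
G = 41.53 GPa


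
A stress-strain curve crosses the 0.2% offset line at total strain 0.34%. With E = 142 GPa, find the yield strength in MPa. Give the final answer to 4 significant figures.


Offset strain = 0.002
Elastic strain at yield = total_strain - offset = 3.4e-03 - 0.002 = 1.4e-03
sigma_y = E * elastic_strain = 142000 * 1.4e-03
sigma_y = 198.8 MPa


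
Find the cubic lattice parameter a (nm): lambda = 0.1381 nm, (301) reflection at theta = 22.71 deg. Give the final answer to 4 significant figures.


d = lambda / (2*sin(theta))
d = 0.1381 / (2*sin(22.71 deg))
d = 0.178855 nm
a = d * sqrt(h^2+k^2+l^2) = 0.178855 * sqrt(10)
a = 0.5656 nm


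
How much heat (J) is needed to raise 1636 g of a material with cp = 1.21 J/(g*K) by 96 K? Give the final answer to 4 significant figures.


Q = m * cp * dT
Q = 1636 * 1.21 * 96
Q = 190000 J


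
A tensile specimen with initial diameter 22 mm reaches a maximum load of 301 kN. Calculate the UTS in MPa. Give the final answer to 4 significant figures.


A0 = pi*(d/2)^2 = pi*(22/2)^2 = 380.133 mm^2
UTS = F_max / A0 = 301*1000 / 380.133
UTS = 791.8 MPa


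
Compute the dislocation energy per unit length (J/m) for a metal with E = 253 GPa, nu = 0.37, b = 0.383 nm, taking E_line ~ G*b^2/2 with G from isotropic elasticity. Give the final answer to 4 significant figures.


Step 1: G = E / (2*(1+nu))
G = 253 / (2*(1+0.37)) = 92.3358 GPa = 9.23358e+10 Pa
Step 2: E_line = G*b^2/2
b = 0.383 nm = 3.83e-10 m
E_line = 0.5 * 9.23358e+10 * (3.83e-10)^2 = 6.772e-09 J/m


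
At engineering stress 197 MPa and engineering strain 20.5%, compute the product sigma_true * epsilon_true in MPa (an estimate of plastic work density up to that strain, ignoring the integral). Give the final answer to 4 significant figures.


sigma_true = sigma_eng * (1 + epsilon_eng)
sigma_true = 197 * (1 + 0.205) = 237.385 MPa
epsilon_true = ln(1 + epsilon_eng)
epsilon_true = ln(1 + 0.205) = 0.18648
sigma_true * epsilon_true = 237.385 * 0.18648 = 44.27 MPa


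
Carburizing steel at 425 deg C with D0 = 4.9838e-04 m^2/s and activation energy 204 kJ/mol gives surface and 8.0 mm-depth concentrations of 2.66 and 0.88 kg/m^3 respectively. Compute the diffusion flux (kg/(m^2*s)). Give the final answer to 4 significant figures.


Step 1: D = D0 * exp(-Qd/(R*T))
T = 425 + 273.15 = 698.15 K
D = 4.9838e-04 * exp(-204e3 / (8.314 * 698.15)) = 2.71647e-19 m^2/s
Step 2: J = D * (C1 - C2) / dx
J = 2.71647e-19 * (2.66 - 0.88) / 8e-03
J = 6.044e-17 kg/(m^2*s)


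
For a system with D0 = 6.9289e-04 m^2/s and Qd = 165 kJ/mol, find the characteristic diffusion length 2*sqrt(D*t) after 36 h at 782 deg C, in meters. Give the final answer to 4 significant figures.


Step 1: D = D0 * exp(-Qd/(R*T))
T = 1055.15 K
D = 6.9289e-04 * exp(-165e3 / (8.314 * 1055.15)) = 4.70037e-12 m^2/s
Step 2: L = 2*sqrt(D*t)
t = 36 h = 129600 s
L = 2*sqrt(4.70037e-12 * 129600) = 1.561e-03 m


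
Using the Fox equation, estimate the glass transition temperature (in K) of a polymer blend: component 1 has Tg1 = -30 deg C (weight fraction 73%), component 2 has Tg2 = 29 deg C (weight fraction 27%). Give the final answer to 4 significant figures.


1/Tg = w1/Tg1 + w2/Tg2 (in Kelvin)
Tg1 = 243.15 K, Tg2 = 302.15 K
1/Tg = 0.73/243.15 + 0.27/302.15
Tg = 256.7 K


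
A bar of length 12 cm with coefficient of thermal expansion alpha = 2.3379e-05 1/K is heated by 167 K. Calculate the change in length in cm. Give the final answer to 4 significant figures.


dL = L0 * alpha * dT
dL = 12 * 2.3379e-05 * 167
dL = 0.04685 cm


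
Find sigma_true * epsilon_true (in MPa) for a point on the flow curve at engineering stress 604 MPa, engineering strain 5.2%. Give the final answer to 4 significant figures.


sigma_true = sigma_eng * (1 + epsilon_eng)
sigma_true = 604 * (1 + 0.052) = 635.408 MPa
epsilon_true = ln(1 + epsilon_eng)
epsilon_true = ln(1 + 0.052) = 0.0506931
sigma_true * epsilon_true = 635.408 * 0.0506931 = 32.21 MPa


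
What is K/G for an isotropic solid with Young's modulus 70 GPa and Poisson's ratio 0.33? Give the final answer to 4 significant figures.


G = E / (2*(1+nu))
G = 70 / (2*(1+0.33)) = 26.3158 GPa
K = E / (3*(1-2*nu))
K = 70 / (3*(1-2*0.33)) = 68.6275 GPa
K/G = 68.6275 / 26.3158 = 2.608


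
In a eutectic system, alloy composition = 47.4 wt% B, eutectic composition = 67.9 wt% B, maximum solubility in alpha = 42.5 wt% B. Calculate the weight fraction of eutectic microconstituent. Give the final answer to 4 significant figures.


f_primary = (C_e - C0) / (C_e - C_alpha_max)
f_primary = (67.9 - 47.4) / (67.9 - 42.5)
f_primary = 0.807087
f_eutectic = 1 - 0.807087 = 0.1929


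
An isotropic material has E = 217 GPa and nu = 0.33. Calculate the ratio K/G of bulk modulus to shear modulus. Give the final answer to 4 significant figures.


G = E / (2*(1+nu))
G = 217 / (2*(1+0.33)) = 81.5789 GPa
K = E / (3*(1-2*nu))
K = 217 / (3*(1-2*0.33)) = 212.745 GPa
K/G = 212.745 / 81.5789 = 2.608


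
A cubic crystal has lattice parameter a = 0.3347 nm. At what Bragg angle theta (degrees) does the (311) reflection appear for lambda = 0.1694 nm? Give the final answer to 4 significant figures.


d = a / sqrt(h^2+k^2+l^2)
d = 0.3347 / sqrt(11) = 0.100916 nm
lambda = 2*d*sin(theta)  =>  sin(theta) = lambda / (2*d)
sin(theta) = 0.1694 / (2 * 0.100916) = 0.839313
theta = 57.07 deg


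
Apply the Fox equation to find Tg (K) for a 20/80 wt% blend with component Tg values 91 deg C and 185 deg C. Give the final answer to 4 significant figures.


1/Tg = w1/Tg1 + w2/Tg2 (in Kelvin)
Tg1 = 364.15 K, Tg2 = 458.15 K
1/Tg = 0.2/364.15 + 0.8/458.15
Tg = 435.7 K


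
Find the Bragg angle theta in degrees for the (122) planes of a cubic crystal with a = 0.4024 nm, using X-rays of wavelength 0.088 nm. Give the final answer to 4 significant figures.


d = a / sqrt(h^2+k^2+l^2)
d = 0.4024 / sqrt(9) = 0.134133 nm
lambda = 2*d*sin(theta)  =>  sin(theta) = lambda / (2*d)
sin(theta) = 0.088 / (2 * 0.134133) = 0.328032
theta = 19.15 deg


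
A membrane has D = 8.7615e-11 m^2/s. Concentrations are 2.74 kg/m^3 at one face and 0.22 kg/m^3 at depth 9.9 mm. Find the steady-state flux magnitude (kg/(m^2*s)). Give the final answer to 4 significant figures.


J = -D * (dC/dx) = D * (C1 - C2) / dx
J = 8.7615e-11 * (2.74 - 0.22) / 9.9e-03
J = 2.23e-08 kg/(m^2*s)


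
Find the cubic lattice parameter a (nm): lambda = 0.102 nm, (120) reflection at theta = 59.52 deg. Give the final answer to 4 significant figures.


d = lambda / (2*sin(theta))
d = 0.102 / (2*sin(59.52 deg))
d = 0.059178 nm
a = d * sqrt(h^2+k^2+l^2) = 0.059178 * sqrt(5)
a = 0.1323 nm


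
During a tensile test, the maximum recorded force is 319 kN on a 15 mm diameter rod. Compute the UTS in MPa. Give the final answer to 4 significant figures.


A0 = pi*(d/2)^2 = pi*(15/2)^2 = 176.715 mm^2
UTS = F_max / A0 = 319*1000 / 176.715
UTS = 1805 MPa


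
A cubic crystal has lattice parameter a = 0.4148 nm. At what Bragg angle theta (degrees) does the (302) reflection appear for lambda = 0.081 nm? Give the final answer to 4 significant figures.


d = a / sqrt(h^2+k^2+l^2)
d = 0.4148 / sqrt(13) = 0.115045 nm
lambda = 2*d*sin(theta)  =>  sin(theta) = lambda / (2*d)
sin(theta) = 0.081 / (2 * 0.115045) = 0.352037
theta = 20.61 deg


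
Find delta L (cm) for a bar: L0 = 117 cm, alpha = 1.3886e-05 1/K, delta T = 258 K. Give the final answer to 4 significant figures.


dL = L0 * alpha * dT
dL = 117 * 1.3886e-05 * 258
dL = 0.4192 cm


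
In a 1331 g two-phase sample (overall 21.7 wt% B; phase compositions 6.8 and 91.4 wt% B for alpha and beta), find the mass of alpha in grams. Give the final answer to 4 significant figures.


f_alpha = (C_beta - C0) / (C_beta - C_alpha)
f_alpha = (91.4 - 21.7) / (91.4 - 6.8) = 0.823877
m_alpha = f_alpha * m_total = 0.823877 * 1331 = 1097 g


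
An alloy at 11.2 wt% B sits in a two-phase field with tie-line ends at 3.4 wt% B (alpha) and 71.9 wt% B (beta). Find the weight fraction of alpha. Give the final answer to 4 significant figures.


f_alpha = (C_beta - C0) / (C_beta - C_alpha)
f_alpha = (71.9 - 11.2) / (71.9 - 3.4)
f_alpha = 0.8861


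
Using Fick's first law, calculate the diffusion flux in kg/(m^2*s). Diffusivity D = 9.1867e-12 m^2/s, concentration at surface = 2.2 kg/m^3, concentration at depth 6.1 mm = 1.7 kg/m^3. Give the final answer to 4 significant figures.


J = -D * (dC/dx) = D * (C1 - C2) / dx
J = 9.1867e-12 * (2.2 - 1.7) / 6.1e-03
J = 7.53e-10 kg/(m^2*s)


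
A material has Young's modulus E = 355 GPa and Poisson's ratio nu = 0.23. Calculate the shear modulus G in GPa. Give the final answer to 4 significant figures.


G = E / (2*(1+nu))
G = 355 / (2*(1+0.23))
G = 144.3 GPa


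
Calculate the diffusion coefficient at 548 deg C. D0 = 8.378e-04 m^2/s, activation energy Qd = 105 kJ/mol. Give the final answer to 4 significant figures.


D = D0 * exp(-Qd / (R*T))
T = 821.15 K
D = 8.378e-04 * exp(-105e3 / (8.314 * 821.15))
D = 1.753e-10 m^2/s


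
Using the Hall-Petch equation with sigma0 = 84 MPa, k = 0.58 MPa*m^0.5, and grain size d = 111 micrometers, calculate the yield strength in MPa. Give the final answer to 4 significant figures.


sigma_y = sigma0 + k / sqrt(d)
d = 111 um = 1.11e-04 m
sigma_y = 84 + 0.58 / sqrt(1.11e-04)
sigma_y = 139.1 MPa


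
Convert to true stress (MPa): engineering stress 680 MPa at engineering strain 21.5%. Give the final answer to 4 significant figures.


sigma_true = sigma_eng * (1 + epsilon_eng)
sigma_true = 680 * (1 + 0.215)
sigma_true = 826.2 MPa


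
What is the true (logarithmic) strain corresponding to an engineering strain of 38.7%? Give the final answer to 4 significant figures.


epsilon_true = ln(1 + epsilon_eng)
epsilon_true = ln(1 + 0.387)
epsilon_true = 0.3271


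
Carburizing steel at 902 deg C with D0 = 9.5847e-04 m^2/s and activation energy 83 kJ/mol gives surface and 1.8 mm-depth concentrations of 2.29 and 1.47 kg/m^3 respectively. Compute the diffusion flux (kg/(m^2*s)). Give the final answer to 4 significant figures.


Step 1: D = D0 * exp(-Qd/(R*T))
T = 902 + 273.15 = 1175.15 K
D = 9.5847e-04 * exp(-83e3 / (8.314 * 1175.15)) = 1.95952e-07 m^2/s
Step 2: J = D * (C1 - C2) / dx
J = 1.95952e-07 * (2.29 - 1.47) / 1.8e-03
J = 8.927e-05 kg/(m^2*s)


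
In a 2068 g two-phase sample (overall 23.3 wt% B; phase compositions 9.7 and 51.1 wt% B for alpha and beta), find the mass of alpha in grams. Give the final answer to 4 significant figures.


f_alpha = (C_beta - C0) / (C_beta - C_alpha)
f_alpha = (51.1 - 23.3) / (51.1 - 9.7) = 0.671498
m_alpha = f_alpha * m_total = 0.671498 * 2068 = 1389 g


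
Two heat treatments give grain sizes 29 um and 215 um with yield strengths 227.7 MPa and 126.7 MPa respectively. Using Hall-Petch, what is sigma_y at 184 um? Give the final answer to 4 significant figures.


sigma_y = sigma0 + k / sqrt(d)
1/sqrt(d1) = 1/sqrt(2.9e-05) = 185.695;  1/sqrt(d2) = 68.1994
k = (sigma1 - sigma2) / (1/sqrt(d1) - 1/sqrt(d2)) = (227.7 - 126.7) / (185.695 - 68.1994) = 0.859604 MPa*m^0.5
sigma0 = sigma1 - k/sqrt(d1) = 227.7 - 0.859604*185.695 = 68.0755 MPa
sigma_y(d3) = 68.0755 + 0.859604 / sqrt(1.84e-04) = 131.4 MPa


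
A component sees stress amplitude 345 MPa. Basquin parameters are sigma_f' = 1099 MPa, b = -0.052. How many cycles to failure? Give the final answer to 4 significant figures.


sigma_a = sigma_f' * (2*Nf)^b
2*Nf = (sigma_a / sigma_f')^(1/b)
2*Nf = (345 / 1099)^(1/-0.052)
2*Nf = 4.74801e+09
Nf = 2.374e+09 cycles


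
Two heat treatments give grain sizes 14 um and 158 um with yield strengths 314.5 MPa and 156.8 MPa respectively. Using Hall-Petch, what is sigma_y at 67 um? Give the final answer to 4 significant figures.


sigma_y = sigma0 + k / sqrt(d)
1/sqrt(d1) = 1/sqrt(1.4e-05) = 267.261;  1/sqrt(d2) = 79.5557
k = (sigma1 - sigma2) / (1/sqrt(d1) - 1/sqrt(d2)) = (314.5 - 156.8) / (267.261 - 79.5557) = 0.840146 MPa*m^0.5
sigma0 = sigma1 - k/sqrt(d1) = 314.5 - 0.840146*267.261 = 89.9616 MPa
sigma_y(d3) = 89.9616 + 0.840146 / sqrt(6.7e-05) = 192.6 MPa


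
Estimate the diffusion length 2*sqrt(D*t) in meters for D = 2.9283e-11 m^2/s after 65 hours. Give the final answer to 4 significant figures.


t = 65 hr = 234000 s
Diffusion length = 2*sqrt(D*t)
= 2*sqrt(2.9283e-11 * 234000)
= 5.235e-03 m


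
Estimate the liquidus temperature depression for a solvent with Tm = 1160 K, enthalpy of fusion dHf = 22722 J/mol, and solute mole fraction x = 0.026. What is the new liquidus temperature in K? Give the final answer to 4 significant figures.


dT = R*Tm^2*x / dHf
dT = 8.314 * 1160^2 * 0.026 / 22722
dT = 12.8013 K
T_new = 1160 - 12.8013 = 1147 K


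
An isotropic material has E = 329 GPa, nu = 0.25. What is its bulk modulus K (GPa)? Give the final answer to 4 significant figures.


K = E / (3*(1-2*nu))
K = 329 / (3*(1-2*0.25))
K = 219.3 GPa


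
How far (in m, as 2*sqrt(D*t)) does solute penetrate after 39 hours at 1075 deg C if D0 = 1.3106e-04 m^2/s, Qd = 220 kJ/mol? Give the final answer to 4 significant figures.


Step 1: D = D0 * exp(-Qd/(R*T))
T = 1348.15 K
D = 1.3106e-04 * exp(-220e3 / (8.314 * 1348.15)) = 3.91895e-13 m^2/s
Step 2: L = 2*sqrt(D*t)
t = 39 h = 140400 s
L = 2*sqrt(3.91895e-13 * 140400) = 4.691e-04 m


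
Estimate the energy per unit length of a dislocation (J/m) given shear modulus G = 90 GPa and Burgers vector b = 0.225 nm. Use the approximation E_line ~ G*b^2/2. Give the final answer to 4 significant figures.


E = G*b^2/2
b = 0.225 nm = 2.25e-10 m
G = 90 GPa = 9e+10 Pa
E = 0.5 * 9e+10 * (2.25e-10)^2
E = 2.278e-09 J/m


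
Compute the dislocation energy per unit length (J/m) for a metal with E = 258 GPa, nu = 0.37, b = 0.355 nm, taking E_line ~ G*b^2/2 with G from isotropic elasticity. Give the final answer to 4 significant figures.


Step 1: G = E / (2*(1+nu))
G = 258 / (2*(1+0.37)) = 94.1606 GPa = 9.41606e+10 Pa
Step 2: E_line = G*b^2/2
b = 0.355 nm = 3.55e-10 m
E_line = 0.5 * 9.41606e+10 * (3.55e-10)^2 = 5.933e-09 J/m


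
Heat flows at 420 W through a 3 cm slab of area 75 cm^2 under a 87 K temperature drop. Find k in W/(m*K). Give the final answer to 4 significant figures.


k = Q*L / (A*dT)
L = 0.03 m, A = 7.5e-03 m^2
k = 420 * 0.03 / (7.5e-03 * 87)
k = 19.31 W/(m*K)


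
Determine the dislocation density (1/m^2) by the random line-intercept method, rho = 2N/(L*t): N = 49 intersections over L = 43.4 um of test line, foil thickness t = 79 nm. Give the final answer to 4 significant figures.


rho = 2N / (L * t)
L = 43.4 um = 4.34e-05 m, t = 79 nm = 7.9e-08 m
rho = 2 * 49 / (4.34e-05 * 7.9e-08)
rho = 2.858e+13 1/m^2


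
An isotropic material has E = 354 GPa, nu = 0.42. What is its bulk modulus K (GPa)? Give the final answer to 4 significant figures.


K = E / (3*(1-2*nu))
K = 354 / (3*(1-2*0.42))
K = 737.5 GPa


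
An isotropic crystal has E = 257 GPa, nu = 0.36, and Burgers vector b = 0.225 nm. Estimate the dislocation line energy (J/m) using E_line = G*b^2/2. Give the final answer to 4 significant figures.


Step 1: G = E / (2*(1+nu))
G = 257 / (2*(1+0.36)) = 94.4853 GPa = 9.44853e+10 Pa
Step 2: E_line = G*b^2/2
b = 0.225 nm = 2.25e-10 m
E_line = 0.5 * 9.44853e+10 * (2.25e-10)^2 = 2.392e-09 J/m


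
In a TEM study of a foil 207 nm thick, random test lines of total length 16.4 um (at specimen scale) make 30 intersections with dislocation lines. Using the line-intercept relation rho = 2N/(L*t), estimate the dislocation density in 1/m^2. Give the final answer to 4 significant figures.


rho = 2N / (L * t)
L = 16.4 um = 1.64e-05 m, t = 207 nm = 2.07e-07 m
rho = 2 * 30 / (1.64e-05 * 2.07e-07)
rho = 1.767e+13 1/m^2


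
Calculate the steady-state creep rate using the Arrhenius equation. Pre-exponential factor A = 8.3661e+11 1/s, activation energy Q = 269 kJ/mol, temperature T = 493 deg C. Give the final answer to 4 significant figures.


rate = A * exp(-Q / (R*T))
T = 493 + 273.15 = 766.15 K
rate = 8.3661e+11 * exp(-269e3 / (8.314 * 766.15))
rate = 3.819e-07 1/s


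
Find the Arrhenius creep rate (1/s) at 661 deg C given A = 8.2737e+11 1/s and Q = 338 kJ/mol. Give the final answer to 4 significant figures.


rate = A * exp(-Q / (R*T))
T = 661 + 273.15 = 934.15 K
rate = 8.2737e+11 * exp(-338e3 / (8.314 * 934.15))
rate = 1.04e-07 1/s


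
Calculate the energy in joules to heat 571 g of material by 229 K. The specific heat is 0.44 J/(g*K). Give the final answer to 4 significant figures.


Q = m * cp * dT
Q = 571 * 0.44 * 229
Q = 57530 J


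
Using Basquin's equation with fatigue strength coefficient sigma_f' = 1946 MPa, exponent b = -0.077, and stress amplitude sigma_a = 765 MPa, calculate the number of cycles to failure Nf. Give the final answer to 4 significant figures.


sigma_a = sigma_f' * (2*Nf)^b
2*Nf = (sigma_a / sigma_f')^(1/b)
2*Nf = (765 / 1946)^(1/-0.077)
2*Nf = 184498
Nf = 92250 cycles


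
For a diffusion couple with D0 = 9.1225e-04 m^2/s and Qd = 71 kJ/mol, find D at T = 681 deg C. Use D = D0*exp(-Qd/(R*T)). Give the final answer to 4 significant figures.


D = D0 * exp(-Qd / (R*T))
T = 954.15 K
D = 9.1225e-04 * exp(-71e3 / (8.314 * 954.15))
D = 1.183e-07 m^2/s


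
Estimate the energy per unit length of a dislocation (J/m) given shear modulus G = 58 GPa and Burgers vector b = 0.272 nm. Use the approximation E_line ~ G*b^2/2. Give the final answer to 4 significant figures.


E = G*b^2/2
b = 0.272 nm = 2.72e-10 m
G = 58 GPa = 5.8e+10 Pa
E = 0.5 * 5.8e+10 * (2.72e-10)^2
E = 2.146e-09 J/m


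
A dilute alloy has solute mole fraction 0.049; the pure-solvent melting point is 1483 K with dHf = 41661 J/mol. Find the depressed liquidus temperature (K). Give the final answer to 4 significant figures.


dT = R*Tm^2*x / dHf
dT = 8.314 * 1483^2 * 0.049 / 41661
dT = 21.506 K
T_new = 1483 - 21.506 = 1461 K


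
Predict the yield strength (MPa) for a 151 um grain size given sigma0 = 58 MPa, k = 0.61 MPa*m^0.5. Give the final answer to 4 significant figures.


sigma_y = sigma0 + k / sqrt(d)
d = 151 um = 1.51e-04 m
sigma_y = 58 + 0.61 / sqrt(1.51e-04)
sigma_y = 107.6 MPa


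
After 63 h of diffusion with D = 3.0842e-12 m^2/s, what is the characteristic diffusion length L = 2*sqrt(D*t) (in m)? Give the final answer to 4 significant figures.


t = 63 hr = 226800 s
Diffusion length = 2*sqrt(D*t)
= 2*sqrt(3.0842e-12 * 226800)
= 1.673e-03 m


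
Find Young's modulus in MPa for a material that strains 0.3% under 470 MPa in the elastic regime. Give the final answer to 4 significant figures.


E = sigma / epsilon
epsilon = 0.3% = 3e-03
E = 470 / 3e-03
E = 156700 MPa


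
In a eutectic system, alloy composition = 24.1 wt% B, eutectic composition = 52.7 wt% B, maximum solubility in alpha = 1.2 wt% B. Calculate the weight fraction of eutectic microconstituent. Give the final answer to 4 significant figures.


f_primary = (C_e - C0) / (C_e - C_alpha_max)
f_primary = (52.7 - 24.1) / (52.7 - 1.2)
f_primary = 0.55534
f_eutectic = 1 - 0.55534 = 0.4447


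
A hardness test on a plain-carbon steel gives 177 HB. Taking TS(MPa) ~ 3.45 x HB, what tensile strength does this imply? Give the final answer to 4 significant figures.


TS (MPa) = 3.45 * HB
TS = 3.45 * 177
TS = 610.7 MPa


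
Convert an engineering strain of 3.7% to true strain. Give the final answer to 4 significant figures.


epsilon_true = ln(1 + epsilon_eng)
epsilon_true = ln(1 + 0.037)
epsilon_true = 0.03633


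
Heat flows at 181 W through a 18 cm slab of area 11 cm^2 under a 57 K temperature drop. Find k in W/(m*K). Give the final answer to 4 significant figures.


k = Q*L / (A*dT)
L = 0.18 m, A = 1.1e-03 m^2
k = 181 * 0.18 / (1.1e-03 * 57)
k = 519.6 W/(m*K)


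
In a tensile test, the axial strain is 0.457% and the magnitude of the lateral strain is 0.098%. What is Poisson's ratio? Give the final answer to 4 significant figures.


nu = -epsilon_lat / epsilon_axial
Lateral strain is contraction (negative), so using magnitudes:
nu = 0.098 / 0.457
nu = 0.2144


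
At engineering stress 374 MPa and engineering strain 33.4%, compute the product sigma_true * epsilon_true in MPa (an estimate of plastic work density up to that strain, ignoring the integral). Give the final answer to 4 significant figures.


sigma_true = sigma_eng * (1 + epsilon_eng)
sigma_true = 374 * (1 + 0.334) = 498.916 MPa
epsilon_true = ln(1 + epsilon_eng)
epsilon_true = ln(1 + 0.334) = 0.288182
sigma_true * epsilon_true = 498.916 * 0.288182 = 143.8 MPa


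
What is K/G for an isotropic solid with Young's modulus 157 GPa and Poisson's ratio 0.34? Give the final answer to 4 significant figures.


G = E / (2*(1+nu))
G = 157 / (2*(1+0.34)) = 58.5821 GPa
K = E / (3*(1-2*nu))
K = 157 / (3*(1-2*0.34)) = 163.542 GPa
K/G = 163.542 / 58.5821 = 2.792


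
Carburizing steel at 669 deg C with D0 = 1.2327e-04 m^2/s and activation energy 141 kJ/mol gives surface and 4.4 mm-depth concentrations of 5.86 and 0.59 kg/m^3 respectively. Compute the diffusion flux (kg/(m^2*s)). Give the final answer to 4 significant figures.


Step 1: D = D0 * exp(-Qd/(R*T))
T = 669 + 273.15 = 942.15 K
D = 1.2327e-04 * exp(-141e3 / (8.314 * 942.15)) = 1.87611e-12 m^2/s
Step 2: J = D * (C1 - C2) / dx
J = 1.87611e-12 * (5.86 - 0.59) / 4.4e-03
J = 2.247e-09 kg/(m^2*s)


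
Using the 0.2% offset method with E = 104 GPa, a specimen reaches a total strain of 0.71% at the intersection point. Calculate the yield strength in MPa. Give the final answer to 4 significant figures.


Offset strain = 0.002
Elastic strain at yield = total_strain - offset = 7.1e-03 - 0.002 = 5.1e-03
sigma_y = E * elastic_strain = 104000 * 5.1e-03
sigma_y = 530.4 MPa


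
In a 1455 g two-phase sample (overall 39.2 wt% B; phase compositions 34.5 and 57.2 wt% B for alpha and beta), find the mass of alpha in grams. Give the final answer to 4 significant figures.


f_alpha = (C_beta - C0) / (C_beta - C_alpha)
f_alpha = (57.2 - 39.2) / (57.2 - 34.5) = 0.792952
m_alpha = f_alpha * m_total = 0.792952 * 1455 = 1154 g


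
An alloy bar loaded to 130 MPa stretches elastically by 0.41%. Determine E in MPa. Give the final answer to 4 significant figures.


E = sigma / epsilon
epsilon = 0.41% = 4.1e-03
E = 130 / 4.1e-03
E = 31710 MPa


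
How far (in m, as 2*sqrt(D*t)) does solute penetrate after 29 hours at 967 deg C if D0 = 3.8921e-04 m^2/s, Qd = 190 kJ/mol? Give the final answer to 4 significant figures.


Step 1: D = D0 * exp(-Qd/(R*T))
T = 1240.15 K
D = 3.8921e-04 * exp(-190e3 / (8.314 * 1240.15)) = 3.86517e-12 m^2/s
Step 2: L = 2*sqrt(D*t)
t = 29 h = 104400 s
L = 2*sqrt(3.86517e-12 * 104400) = 1.27e-03 m
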